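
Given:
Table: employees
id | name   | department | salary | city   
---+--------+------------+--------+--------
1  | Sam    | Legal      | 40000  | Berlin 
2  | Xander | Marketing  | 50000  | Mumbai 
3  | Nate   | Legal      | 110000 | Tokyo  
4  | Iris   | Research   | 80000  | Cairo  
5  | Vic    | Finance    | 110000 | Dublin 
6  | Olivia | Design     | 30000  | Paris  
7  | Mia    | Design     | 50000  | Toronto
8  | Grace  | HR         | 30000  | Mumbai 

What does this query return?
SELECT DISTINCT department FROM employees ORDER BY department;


All 'department' values (row order): Legal, Marketing, Legal, Research, Finance, Design, Design, HR
Removing duplicates leaves 6 unique value(s).

6 values:
Design
Finance
HR
Legal
Marketing
Research


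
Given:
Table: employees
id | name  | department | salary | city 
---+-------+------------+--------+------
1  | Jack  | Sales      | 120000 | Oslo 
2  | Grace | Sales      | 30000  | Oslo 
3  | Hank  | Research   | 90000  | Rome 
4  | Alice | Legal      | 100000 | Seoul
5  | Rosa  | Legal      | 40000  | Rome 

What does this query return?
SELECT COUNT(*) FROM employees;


COUNT(*) counts all rows

5


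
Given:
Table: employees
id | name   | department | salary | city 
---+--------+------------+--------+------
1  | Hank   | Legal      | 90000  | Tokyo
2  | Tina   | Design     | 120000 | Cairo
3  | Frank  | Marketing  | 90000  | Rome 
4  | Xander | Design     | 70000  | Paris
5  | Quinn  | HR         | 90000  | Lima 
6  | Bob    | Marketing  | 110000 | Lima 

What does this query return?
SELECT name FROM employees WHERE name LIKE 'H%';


LIKE 'H%' matches names starting with 'H'
Matching: 1

1 rows:
Hank


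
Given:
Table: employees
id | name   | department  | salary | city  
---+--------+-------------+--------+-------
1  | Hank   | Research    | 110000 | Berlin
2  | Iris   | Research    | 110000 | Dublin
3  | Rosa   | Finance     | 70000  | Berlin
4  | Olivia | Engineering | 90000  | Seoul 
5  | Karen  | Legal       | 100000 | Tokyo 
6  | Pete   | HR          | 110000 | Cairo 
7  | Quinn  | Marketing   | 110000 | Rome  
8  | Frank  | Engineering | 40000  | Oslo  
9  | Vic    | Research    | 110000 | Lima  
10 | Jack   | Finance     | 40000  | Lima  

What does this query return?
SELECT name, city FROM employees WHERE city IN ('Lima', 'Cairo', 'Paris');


Filtering: city IN ('Lima', 'Cairo', 'Paris')
Matching: 3 rows

3 rows:
Pete, Cairo
Vic, Lima
Jack, Lima


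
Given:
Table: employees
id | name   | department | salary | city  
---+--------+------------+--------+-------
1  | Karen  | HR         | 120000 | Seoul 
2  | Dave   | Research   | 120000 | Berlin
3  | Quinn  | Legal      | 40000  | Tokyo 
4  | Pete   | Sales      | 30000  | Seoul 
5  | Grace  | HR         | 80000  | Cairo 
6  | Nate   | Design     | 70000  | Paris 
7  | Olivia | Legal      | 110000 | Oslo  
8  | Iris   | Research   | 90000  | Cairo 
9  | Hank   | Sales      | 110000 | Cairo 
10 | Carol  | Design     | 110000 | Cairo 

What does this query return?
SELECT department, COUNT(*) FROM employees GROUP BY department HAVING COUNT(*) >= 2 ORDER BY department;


Groups with count >= 2:
  Design: 2 -> PASS
  HR: 2 -> PASS
  Legal: 2 -> PASS
  Research: 2 -> PASS
  Sales: 2 -> PASS


5 groups:
Design, 2
HR, 2
Legal, 2
Research, 2
Sales, 2


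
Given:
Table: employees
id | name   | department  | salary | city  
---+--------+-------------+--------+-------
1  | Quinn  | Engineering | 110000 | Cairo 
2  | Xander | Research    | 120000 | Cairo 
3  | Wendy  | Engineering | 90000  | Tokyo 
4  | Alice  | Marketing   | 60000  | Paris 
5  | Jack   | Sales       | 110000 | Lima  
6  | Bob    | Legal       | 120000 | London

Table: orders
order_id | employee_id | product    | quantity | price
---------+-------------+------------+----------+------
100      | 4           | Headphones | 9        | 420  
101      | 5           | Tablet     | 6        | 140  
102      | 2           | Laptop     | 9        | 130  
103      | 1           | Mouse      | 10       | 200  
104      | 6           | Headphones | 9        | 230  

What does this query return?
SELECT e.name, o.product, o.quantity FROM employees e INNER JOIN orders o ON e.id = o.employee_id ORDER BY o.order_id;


Joining employees.id = orders.employee_id:
  employee Alice (id=4) -> order Headphones
  employee Jack (id=5) -> order Tablet
  employee Xander (id=2) -> order Laptop
  employee Quinn (id=1) -> order Mouse
  employee Bob (id=6) -> order Headphones


5 rows:
Alice, Headphones, 9
Jack, Tablet, 6
Xander, Laptop, 9
Quinn, Mouse, 10
Bob, Headphones, 9


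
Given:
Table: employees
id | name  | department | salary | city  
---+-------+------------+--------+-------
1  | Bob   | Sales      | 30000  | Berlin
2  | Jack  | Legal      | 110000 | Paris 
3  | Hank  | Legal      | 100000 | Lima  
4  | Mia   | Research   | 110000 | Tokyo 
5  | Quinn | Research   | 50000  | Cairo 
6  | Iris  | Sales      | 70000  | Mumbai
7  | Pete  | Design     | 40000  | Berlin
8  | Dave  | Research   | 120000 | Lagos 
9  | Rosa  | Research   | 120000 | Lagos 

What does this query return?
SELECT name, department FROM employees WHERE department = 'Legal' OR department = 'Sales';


Filtering: department = 'Legal' OR 'Sales'
Matching: 4 rows

4 rows:
Bob, Sales
Jack, Legal
Hank, Legal
Iris, Sales


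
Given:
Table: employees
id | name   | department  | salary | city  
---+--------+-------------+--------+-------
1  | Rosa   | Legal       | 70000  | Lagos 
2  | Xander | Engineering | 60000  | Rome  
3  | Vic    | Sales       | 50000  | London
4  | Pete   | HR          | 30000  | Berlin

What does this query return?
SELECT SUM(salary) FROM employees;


SUM(salary) = 70000 + 60000 + 50000 + 30000 = 210000

210000


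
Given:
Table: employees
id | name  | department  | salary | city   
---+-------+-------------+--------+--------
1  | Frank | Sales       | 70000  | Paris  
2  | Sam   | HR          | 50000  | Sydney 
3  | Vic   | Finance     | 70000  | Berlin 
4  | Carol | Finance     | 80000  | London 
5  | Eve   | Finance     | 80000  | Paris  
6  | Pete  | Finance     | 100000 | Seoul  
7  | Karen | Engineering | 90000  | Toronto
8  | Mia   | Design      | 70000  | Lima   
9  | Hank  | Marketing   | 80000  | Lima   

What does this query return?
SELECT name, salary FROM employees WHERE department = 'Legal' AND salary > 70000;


Filtering: department = 'Legal' AND salary > 70000
Matching: 0 rows

Empty result set (0 rows)


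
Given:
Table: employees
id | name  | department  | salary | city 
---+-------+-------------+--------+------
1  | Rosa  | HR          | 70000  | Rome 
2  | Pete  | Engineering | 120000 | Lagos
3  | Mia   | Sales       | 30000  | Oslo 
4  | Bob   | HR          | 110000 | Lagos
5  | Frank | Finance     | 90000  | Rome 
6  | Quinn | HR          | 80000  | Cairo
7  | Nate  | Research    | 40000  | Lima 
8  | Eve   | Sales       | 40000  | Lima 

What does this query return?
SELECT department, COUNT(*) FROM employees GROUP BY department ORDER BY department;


Assigning each row to its department group:
  Rosa -> HR
  Pete -> Engineering
  Mia -> Sales
  Bob -> HR
  Frank -> Finance
  Quinn -> HR
  Nate -> Research
  Eve -> Sales


5 groups:
Engineering, 1
Finance, 1
HR, 3
Research, 1
Sales, 2


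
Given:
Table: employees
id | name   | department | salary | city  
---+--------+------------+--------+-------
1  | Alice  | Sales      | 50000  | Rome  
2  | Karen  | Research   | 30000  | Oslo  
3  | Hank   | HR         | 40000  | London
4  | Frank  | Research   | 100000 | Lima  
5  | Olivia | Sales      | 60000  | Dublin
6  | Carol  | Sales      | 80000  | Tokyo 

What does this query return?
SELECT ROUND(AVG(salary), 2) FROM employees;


SUM(salary) = 360000
COUNT = 6
ROUND(AVG, 2) = ROUND(360000 / 6, 2) = 60000.0

60000.0


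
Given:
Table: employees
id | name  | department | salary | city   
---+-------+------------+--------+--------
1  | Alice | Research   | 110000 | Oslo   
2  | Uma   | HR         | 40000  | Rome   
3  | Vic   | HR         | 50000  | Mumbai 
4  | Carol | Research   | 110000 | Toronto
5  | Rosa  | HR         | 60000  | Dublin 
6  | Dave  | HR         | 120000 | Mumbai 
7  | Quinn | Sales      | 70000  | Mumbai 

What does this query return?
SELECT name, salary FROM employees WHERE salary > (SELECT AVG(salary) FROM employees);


Subquery: AVG(salary) = 80000.0
Filtering: salary > 80000.0
  Alice (110000) -> MATCH
  Carol (110000) -> MATCH
  Dave (120000) -> MATCH


3 rows:
Alice, 110000
Carol, 110000
Dave, 120000


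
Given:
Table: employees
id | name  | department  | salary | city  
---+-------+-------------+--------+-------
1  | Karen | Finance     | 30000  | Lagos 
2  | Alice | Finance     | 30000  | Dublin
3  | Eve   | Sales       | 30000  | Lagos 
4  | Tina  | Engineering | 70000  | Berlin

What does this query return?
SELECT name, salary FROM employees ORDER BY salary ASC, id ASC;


Sorting by salary ASC, then id ASC for ties

4 rows:
Karen, 30000
Alice, 30000
Eve, 30000
Tina, 70000


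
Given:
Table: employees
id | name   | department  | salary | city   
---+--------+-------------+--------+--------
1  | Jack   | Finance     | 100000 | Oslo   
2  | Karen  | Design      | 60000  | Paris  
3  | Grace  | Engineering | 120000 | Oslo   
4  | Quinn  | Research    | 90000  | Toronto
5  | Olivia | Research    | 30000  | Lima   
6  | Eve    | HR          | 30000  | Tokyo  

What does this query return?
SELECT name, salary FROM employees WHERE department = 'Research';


Filtering: department = 'Research'
Matching rows: 2

2 rows:
Quinn, 90000
Olivia, 30000


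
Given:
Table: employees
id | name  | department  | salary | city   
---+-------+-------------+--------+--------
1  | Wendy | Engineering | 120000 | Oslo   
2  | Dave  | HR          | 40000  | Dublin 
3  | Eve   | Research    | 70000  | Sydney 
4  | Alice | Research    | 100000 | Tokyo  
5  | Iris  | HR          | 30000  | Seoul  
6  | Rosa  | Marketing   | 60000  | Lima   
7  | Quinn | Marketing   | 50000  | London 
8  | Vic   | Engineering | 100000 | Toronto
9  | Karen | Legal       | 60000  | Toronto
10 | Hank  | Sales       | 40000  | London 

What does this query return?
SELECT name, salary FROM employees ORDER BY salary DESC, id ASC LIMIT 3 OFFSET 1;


Sort by salary DESC (id ASC tiebreak), then skip 1 and take 3
Rows 2 through 4

3 rows:
Alice, 100000
Vic, 100000
Eve, 70000


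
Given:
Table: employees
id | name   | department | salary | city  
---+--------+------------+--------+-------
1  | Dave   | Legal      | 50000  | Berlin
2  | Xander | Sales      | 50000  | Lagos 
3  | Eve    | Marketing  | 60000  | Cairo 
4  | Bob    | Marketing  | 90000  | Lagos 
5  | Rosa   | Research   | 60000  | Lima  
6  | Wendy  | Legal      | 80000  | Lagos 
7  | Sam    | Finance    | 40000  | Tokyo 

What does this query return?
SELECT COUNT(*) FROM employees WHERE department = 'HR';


Counting rows where department = 'HR'


0


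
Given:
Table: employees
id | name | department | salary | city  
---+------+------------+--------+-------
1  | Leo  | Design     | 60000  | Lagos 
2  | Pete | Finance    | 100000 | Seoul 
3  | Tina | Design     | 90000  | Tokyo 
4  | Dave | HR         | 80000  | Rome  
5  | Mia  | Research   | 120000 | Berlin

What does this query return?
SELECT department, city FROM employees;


Projecting columns: department, city

5 rows:
Design, Lagos
Finance, Seoul
Design, Tokyo
HR, Rome
Research, Berlin


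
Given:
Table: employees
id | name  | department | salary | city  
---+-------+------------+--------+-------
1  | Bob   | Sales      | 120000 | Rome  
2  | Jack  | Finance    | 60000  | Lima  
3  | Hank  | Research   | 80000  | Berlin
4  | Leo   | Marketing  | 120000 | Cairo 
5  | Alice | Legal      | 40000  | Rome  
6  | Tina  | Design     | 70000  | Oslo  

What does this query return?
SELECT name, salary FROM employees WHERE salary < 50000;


Filtering: salary < 50000
Matching: 1 rows

1 rows:
Alice, 40000


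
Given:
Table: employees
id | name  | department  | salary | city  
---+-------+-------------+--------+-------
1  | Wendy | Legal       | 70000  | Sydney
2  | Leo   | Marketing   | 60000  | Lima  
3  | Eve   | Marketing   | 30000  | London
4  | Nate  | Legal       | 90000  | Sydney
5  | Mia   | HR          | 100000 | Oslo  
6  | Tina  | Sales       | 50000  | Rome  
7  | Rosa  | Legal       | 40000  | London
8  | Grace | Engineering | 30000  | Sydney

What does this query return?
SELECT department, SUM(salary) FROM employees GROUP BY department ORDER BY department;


Summing salary within each department:
  Engineering: 30000 = 30000
  HR: 100000 = 100000
  Legal: 70000 + 90000 + 40000 = 200000
  Marketing: 60000 + 30000 = 90000
  Sales: 50000 = 50000


5 groups:
Engineering, 30000
HR, 100000
Legal, 200000
Marketing, 90000
Sales, 50000


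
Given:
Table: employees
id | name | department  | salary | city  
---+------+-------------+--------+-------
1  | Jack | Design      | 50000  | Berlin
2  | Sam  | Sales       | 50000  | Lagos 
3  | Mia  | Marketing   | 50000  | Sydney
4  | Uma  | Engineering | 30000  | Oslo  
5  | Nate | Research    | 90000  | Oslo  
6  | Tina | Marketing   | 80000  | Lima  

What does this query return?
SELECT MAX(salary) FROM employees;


Salaries: 50000, 50000, 50000, 30000, 90000, 80000
MAX = 90000

90000


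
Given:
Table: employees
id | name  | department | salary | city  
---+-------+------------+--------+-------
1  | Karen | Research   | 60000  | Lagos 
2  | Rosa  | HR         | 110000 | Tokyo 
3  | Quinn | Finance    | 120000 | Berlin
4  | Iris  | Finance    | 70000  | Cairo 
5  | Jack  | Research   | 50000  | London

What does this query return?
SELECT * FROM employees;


SELECT * returns all 5 rows with all columns

5 rows:
1, Karen, Research, 60000, Lagos
2, Rosa, HR, 110000, Tokyo
3, Quinn, Finance, 120000, Berlin
4, Iris, Finance, 70000, Cairo
5, Jack, Research, 50000, London


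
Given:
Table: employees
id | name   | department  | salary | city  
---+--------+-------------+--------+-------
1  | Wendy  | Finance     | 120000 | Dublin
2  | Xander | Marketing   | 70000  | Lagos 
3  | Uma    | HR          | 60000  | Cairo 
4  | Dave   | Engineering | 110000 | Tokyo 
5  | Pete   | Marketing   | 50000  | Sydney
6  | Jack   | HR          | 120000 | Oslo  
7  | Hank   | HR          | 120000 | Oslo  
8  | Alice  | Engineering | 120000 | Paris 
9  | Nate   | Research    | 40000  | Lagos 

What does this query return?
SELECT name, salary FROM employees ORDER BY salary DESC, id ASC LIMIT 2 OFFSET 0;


Sort by salary DESC (id ASC tiebreak), then skip 0 and take 2
Rows 1 through 2

2 rows:
Wendy, 120000
Jack, 120000


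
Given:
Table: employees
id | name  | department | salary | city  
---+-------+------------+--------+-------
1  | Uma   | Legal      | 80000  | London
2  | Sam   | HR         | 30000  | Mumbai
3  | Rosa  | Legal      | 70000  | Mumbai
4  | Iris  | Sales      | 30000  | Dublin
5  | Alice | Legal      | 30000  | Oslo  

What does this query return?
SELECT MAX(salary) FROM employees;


Salaries: 80000, 30000, 70000, 30000, 30000
MAX = 80000

80000


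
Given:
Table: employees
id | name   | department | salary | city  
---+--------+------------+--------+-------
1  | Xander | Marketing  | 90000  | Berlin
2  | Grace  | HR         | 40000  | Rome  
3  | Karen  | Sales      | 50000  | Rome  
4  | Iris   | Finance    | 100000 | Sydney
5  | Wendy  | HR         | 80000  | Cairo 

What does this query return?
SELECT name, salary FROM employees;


Projecting columns: name, salary

5 rows:
Xander, 90000
Grace, 40000
Karen, 50000
Iris, 100000
Wendy, 80000


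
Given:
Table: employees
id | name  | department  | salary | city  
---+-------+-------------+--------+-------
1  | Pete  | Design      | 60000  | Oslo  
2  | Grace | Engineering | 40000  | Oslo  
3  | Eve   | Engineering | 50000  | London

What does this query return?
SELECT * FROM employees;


SELECT * returns all 3 rows with all columns

3 rows:
1, Pete, Design, 60000, Oslo
2, Grace, Engineering, 40000, Oslo
3, Eve, Engineering, 50000, London


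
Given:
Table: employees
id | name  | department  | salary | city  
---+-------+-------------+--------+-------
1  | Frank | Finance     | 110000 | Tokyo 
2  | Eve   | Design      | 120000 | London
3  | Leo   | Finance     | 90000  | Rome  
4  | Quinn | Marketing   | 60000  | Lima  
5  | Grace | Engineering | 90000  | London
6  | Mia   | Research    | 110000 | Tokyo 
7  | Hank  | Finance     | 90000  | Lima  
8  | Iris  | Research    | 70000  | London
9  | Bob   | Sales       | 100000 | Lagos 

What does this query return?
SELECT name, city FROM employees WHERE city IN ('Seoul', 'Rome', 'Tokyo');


Filtering: city IN ('Seoul', 'Rome', 'Tokyo')
Matching: 3 rows

3 rows:
Frank, Tokyo
Leo, Rome
Mia, Tokyo


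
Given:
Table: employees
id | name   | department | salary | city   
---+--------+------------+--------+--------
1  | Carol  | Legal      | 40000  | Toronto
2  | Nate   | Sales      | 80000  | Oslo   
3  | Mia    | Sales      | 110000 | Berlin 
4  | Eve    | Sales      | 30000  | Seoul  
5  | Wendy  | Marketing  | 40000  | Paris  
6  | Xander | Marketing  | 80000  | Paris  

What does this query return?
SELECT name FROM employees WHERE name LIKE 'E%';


LIKE 'E%' matches names starting with 'E'
Matching: 1

1 rows:
Eve


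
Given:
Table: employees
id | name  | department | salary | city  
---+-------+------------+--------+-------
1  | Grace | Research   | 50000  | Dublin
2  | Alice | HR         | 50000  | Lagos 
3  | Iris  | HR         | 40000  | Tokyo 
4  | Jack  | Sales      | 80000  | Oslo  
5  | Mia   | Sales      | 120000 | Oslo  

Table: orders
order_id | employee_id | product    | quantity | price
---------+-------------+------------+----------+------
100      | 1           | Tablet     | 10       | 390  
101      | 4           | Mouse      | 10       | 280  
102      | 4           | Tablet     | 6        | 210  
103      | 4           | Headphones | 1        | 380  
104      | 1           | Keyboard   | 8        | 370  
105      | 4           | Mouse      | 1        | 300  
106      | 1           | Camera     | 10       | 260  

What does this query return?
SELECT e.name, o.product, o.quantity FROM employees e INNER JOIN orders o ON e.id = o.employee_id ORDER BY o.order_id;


Joining employees.id = orders.employee_id:
  employee Grace (id=1) -> order Tablet
  employee Jack (id=4) -> order Mouse
  employee Jack (id=4) -> order Tablet
  employee Jack (id=4) -> order Headphones
  employee Grace (id=1) -> order Keyboard
  employee Jack (id=4) -> order Mouse
  employee Grace (id=1) -> order Camera


7 rows:
Grace, Tablet, 10
Jack, Mouse, 10
Jack, Tablet, 6
Jack, Headphones, 1
Grace, Keyboard, 8
Jack, Mouse, 1
Grace, Camera, 10


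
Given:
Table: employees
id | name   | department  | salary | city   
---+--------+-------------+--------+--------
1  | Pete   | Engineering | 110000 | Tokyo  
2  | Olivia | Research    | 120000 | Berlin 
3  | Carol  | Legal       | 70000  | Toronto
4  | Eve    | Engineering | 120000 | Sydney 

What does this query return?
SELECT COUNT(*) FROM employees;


COUNT(*) counts all rows

4


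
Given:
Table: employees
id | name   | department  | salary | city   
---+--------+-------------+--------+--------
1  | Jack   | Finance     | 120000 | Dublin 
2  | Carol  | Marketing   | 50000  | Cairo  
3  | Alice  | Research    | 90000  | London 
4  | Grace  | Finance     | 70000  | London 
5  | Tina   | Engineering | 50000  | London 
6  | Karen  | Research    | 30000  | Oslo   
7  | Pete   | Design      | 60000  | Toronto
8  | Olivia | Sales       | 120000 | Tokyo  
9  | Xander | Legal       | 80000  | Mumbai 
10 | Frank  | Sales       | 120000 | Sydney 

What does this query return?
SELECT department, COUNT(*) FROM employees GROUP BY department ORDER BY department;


Assigning each row to its department group:
  Jack -> Finance
  Carol -> Marketing
  Alice -> Research
  Grace -> Finance
  Tina -> Engineering
  Karen -> Research
  Pete -> Design
  Olivia -> Sales
  Xander -> Legal
  Frank -> Sales


7 groups:
Design, 1
Engineering, 1
Finance, 2
Legal, 1
Marketing, 1
Research, 2
Sales, 2


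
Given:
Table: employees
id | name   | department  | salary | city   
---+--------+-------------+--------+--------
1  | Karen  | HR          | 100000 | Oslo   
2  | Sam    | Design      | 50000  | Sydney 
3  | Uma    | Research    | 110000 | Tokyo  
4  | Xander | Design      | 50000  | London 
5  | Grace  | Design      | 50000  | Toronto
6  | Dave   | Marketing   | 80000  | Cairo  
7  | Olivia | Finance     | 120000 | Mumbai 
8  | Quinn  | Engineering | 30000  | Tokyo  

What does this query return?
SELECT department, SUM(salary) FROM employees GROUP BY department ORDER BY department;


Summing salary within each department:
  Design: 50000 + 50000 + 50000 = 150000
  Engineering: 30000 = 30000
  Finance: 120000 = 120000
  HR: 100000 = 100000
  Marketing: 80000 = 80000
  Research: 110000 = 110000


6 groups:
Design, 150000
Engineering, 30000
Finance, 120000
HR, 100000
Marketing, 80000
Research, 110000


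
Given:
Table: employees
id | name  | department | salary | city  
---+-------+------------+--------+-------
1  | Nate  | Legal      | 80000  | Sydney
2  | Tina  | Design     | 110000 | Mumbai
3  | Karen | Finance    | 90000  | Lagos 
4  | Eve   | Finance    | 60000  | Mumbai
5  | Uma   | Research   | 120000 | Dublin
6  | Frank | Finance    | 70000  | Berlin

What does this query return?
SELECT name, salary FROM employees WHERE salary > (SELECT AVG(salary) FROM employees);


Subquery: AVG(salary) = 88333.33
Filtering: salary > 88333.33
  Tina (110000) -> MATCH
  Karen (90000) -> MATCH
  Uma (120000) -> MATCH


3 rows:
Tina, 110000
Karen, 90000
Uma, 120000


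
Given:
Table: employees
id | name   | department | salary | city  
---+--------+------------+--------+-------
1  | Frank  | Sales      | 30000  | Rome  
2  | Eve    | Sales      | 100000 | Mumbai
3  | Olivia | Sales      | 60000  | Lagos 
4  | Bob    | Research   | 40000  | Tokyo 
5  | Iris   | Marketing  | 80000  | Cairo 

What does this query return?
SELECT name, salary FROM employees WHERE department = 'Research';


Filtering: department = 'Research'
Matching rows: 1

1 rows:
Bob, 40000


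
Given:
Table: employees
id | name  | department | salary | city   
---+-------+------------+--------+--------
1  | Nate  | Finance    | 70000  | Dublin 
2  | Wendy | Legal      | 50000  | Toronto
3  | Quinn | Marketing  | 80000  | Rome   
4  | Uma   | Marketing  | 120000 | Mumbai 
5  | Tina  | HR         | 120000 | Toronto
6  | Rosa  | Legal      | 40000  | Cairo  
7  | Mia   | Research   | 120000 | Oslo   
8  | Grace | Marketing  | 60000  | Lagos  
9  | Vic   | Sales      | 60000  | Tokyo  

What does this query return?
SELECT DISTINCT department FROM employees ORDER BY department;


All 'department' values (row order): Finance, Legal, Marketing, Marketing, HR, Legal, Research, Marketing, Sales
Removing duplicates leaves 6 unique value(s).

6 values:
Finance
HR
Legal
Marketing
Research
Sales


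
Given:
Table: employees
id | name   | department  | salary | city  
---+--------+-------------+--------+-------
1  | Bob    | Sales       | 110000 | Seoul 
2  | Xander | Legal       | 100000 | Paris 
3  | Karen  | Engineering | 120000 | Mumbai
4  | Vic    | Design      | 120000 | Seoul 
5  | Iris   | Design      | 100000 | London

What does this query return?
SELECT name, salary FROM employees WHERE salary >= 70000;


Filtering: salary >= 70000
Matching: 5 rows

5 rows:
Bob, 110000
Xander, 100000
Karen, 120000
Vic, 120000
Iris, 100000


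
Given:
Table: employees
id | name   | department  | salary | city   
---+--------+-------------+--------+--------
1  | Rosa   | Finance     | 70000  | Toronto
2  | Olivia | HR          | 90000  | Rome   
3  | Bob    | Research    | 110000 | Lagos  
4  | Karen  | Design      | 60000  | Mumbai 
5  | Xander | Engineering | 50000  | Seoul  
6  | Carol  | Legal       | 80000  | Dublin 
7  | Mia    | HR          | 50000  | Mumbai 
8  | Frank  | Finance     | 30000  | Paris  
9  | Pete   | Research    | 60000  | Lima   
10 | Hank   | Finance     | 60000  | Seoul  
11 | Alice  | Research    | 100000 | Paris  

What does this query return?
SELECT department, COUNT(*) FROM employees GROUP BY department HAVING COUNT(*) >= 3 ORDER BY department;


Groups with count >= 3:
  Finance: 3 -> PASS
  Research: 3 -> PASS
  Design: 1 -> filtered out
  Engineering: 1 -> filtered out
  HR: 2 -> filtered out
  Legal: 1 -> filtered out


2 groups:
Finance, 3
Research, 3


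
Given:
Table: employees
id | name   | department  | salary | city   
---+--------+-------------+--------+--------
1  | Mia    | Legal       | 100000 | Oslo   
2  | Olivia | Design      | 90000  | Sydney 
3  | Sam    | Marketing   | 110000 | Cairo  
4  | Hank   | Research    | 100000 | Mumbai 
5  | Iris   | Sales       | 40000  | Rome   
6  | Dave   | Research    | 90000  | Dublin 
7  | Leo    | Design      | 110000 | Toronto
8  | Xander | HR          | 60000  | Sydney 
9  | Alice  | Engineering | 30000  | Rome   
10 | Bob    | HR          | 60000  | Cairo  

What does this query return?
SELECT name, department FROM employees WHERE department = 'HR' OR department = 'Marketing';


Filtering: department = 'HR' OR 'Marketing'
Matching: 3 rows

3 rows:
Sam, Marketing
Xander, HR
Bob, HR


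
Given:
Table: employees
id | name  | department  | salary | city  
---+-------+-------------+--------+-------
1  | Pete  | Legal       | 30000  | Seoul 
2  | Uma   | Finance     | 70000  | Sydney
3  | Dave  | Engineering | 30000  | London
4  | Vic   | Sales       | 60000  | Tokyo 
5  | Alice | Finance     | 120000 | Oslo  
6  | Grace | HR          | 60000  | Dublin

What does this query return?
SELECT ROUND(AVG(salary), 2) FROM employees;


SUM(salary) = 370000
COUNT = 6
ROUND(AVG, 2) = ROUND(370000 / 6, 2) = 61666.67

61666.67


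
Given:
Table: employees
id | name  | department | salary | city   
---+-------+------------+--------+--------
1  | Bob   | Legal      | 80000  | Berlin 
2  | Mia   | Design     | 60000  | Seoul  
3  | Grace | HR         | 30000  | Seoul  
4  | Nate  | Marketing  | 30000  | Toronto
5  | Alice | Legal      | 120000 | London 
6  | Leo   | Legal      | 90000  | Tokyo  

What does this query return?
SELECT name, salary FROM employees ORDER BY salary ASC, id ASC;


Sorting by salary ASC, then id ASC for ties

6 rows:
Grace, 30000
Nate, 30000
Mia, 60000
Bob, 80000
Leo, 90000
Alice, 120000


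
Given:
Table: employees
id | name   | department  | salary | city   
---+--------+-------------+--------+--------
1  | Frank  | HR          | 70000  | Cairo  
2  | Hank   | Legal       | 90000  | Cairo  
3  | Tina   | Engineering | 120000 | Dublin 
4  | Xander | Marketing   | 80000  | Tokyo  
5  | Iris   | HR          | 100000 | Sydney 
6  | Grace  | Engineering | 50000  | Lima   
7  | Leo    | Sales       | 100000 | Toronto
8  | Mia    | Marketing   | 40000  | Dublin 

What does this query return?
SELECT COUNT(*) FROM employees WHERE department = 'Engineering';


Counting rows where department = 'Engineering'
  Tina -> MATCH
  Grace -> MATCH


2


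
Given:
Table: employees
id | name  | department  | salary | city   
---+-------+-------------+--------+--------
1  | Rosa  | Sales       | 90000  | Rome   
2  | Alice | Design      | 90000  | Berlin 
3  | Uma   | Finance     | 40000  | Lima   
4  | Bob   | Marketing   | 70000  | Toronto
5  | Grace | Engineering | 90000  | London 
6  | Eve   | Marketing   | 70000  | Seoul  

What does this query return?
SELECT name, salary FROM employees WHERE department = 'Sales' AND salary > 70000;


Filtering: department = 'Sales' AND salary > 70000
Matching: 1 rows

1 rows:
Rosa, 90000


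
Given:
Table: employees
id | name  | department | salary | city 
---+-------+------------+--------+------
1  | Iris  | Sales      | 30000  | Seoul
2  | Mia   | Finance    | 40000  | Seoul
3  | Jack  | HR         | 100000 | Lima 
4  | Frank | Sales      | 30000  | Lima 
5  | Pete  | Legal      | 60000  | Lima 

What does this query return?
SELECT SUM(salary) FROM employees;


SUM(salary) = 30000 + 40000 + 100000 + 30000 + 60000 = 260000

260000


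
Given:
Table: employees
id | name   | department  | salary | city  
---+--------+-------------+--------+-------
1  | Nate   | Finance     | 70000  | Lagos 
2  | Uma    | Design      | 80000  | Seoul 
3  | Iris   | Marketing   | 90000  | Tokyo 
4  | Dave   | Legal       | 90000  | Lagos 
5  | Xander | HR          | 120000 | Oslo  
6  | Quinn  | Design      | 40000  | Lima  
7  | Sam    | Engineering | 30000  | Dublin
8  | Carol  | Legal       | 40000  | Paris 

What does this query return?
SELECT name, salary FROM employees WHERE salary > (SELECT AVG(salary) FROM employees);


Subquery: AVG(salary) = 70000.0
Filtering: salary > 70000.0
  Uma (80000) -> MATCH
  Iris (90000) -> MATCH
  Dave (90000) -> MATCH
  Xander (120000) -> MATCH


4 rows:
Uma, 80000
Iris, 90000
Dave, 90000
Xander, 120000


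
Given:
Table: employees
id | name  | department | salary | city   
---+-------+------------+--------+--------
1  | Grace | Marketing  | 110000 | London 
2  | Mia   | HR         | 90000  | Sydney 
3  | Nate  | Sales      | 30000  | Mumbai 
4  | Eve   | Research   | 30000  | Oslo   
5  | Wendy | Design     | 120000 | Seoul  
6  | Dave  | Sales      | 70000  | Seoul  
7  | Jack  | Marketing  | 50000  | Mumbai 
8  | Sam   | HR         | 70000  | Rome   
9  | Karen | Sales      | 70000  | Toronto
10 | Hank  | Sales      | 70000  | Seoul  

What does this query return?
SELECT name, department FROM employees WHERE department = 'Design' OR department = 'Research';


Filtering: department = 'Design' OR 'Research'
Matching: 2 rows

2 rows:
Eve, Research
Wendy, Design


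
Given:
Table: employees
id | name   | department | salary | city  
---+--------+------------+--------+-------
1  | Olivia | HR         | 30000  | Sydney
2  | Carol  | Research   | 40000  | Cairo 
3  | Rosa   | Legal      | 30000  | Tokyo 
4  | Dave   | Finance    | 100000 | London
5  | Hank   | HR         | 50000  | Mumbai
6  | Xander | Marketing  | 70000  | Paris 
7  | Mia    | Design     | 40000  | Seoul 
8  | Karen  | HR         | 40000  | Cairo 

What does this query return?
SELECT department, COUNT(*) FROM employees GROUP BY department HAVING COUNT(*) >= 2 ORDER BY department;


Groups with count >= 2:
  HR: 3 -> PASS
  Design: 1 -> filtered out
  Finance: 1 -> filtered out
  Legal: 1 -> filtered out
  Marketing: 1 -> filtered out
  Research: 1 -> filtered out


1 groups:
HR, 3


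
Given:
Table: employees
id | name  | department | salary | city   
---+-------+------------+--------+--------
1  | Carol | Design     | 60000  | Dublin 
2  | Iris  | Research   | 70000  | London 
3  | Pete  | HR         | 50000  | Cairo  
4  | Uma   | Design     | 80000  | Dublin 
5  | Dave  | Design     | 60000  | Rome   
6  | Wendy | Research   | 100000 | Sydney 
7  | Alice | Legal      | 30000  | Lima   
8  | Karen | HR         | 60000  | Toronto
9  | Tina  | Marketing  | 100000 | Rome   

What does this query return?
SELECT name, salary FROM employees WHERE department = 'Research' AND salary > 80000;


Filtering: department = 'Research' AND salary > 80000
Matching: 1 rows

1 rows:
Wendy, 100000


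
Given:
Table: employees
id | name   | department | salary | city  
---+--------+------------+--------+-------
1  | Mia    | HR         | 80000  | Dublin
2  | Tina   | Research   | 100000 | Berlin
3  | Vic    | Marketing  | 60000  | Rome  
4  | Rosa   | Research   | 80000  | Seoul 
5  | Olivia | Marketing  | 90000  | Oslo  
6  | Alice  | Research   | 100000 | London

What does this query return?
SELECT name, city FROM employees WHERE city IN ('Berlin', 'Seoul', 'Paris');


Filtering: city IN ('Berlin', 'Seoul', 'Paris')
Matching: 2 rows

2 rows:
Tina, Berlin
Rosa, Seoul


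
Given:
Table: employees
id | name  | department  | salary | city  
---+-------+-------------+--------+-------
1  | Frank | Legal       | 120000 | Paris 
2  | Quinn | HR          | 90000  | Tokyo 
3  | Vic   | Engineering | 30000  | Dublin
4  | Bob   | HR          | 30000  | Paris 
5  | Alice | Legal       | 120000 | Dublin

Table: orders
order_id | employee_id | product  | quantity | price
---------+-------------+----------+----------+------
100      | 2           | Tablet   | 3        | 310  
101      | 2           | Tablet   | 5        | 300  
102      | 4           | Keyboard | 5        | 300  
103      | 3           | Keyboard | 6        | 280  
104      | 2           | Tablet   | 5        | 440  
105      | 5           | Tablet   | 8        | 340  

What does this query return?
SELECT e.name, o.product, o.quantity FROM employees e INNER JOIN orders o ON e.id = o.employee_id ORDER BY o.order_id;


Joining employees.id = orders.employee_id:
  employee Quinn (id=2) -> order Tablet
  employee Quinn (id=2) -> order Tablet
  employee Bob (id=4) -> order Keyboard
  employee Vic (id=3) -> order Keyboard
  employee Quinn (id=2) -> order Tablet
  employee Alice (id=5) -> order Tablet


6 rows:
Quinn, Tablet, 3
Quinn, Tablet, 5
Bob, Keyboard, 5
Vic, Keyboard, 6
Quinn, Tablet, 5
Alice, Tablet, 8


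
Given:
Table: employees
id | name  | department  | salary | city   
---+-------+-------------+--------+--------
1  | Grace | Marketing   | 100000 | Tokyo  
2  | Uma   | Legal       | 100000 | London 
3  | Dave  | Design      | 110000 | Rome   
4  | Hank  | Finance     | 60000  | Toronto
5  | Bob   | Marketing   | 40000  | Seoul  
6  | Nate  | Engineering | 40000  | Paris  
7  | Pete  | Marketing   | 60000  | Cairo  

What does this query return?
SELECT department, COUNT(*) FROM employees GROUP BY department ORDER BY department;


Assigning each row to its department group:
  Grace -> Marketing
  Uma -> Legal
  Dave -> Design
  Hank -> Finance
  Bob -> Marketing
  Nate -> Engineering
  Pete -> Marketing


5 groups:
Design, 1
Engineering, 1
Finance, 1
Legal, 1
Marketing, 3


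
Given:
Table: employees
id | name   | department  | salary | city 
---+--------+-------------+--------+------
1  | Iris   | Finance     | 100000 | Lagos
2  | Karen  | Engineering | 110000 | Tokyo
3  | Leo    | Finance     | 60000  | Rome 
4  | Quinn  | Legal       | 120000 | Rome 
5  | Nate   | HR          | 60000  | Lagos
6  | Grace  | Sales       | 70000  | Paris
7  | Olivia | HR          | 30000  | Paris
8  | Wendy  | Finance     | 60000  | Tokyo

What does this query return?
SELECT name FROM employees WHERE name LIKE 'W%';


LIKE 'W%' matches names starting with 'W'
Matching: 1

1 rows:
Wendy


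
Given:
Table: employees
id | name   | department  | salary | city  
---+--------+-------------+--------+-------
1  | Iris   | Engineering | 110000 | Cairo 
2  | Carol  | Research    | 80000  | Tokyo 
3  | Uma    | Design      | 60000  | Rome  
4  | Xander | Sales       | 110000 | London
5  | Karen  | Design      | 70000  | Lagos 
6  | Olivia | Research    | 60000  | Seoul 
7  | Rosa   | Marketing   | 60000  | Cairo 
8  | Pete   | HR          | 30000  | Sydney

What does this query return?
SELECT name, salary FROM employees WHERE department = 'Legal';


Filtering: department = 'Legal'
Matching rows: 0

Empty result set (0 rows)


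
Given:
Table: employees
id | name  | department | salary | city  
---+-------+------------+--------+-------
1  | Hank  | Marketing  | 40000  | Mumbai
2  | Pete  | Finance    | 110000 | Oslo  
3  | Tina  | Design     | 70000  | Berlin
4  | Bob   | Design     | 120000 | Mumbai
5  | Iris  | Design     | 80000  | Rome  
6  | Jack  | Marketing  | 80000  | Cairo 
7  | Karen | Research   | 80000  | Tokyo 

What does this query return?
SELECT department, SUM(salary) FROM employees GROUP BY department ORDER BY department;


Summing salary within each department:
  Design: 70000 + 120000 + 80000 = 270000
  Finance: 110000 = 110000
  Marketing: 40000 + 80000 = 120000
  Research: 80000 = 80000


4 groups:
Design, 270000
Finance, 110000
Marketing, 120000
Research, 80000


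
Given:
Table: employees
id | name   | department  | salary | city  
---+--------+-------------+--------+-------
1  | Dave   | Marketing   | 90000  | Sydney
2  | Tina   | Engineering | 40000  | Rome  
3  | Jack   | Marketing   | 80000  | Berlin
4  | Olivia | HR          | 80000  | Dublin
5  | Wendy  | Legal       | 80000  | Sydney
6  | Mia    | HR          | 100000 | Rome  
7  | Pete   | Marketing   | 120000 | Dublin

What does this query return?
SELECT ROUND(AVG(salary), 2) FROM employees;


SUM(salary) = 590000
COUNT = 7
ROUND(AVG, 2) = ROUND(590000 / 7, 2) = 84285.71

84285.71


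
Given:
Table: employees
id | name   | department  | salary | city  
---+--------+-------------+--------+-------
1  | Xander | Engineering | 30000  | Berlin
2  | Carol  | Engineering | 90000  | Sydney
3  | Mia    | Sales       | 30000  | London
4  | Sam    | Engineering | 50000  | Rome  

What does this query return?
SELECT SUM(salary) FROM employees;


SUM(salary) = 30000 + 90000 + 30000 + 50000 = 200000

200000


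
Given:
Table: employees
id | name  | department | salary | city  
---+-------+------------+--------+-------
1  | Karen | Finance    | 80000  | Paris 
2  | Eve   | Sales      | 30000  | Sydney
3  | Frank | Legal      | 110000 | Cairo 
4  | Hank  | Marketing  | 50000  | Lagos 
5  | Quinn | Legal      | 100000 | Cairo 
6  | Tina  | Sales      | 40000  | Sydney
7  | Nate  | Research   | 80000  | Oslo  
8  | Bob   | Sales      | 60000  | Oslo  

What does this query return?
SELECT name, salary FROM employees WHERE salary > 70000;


Filtering: salary > 70000
Matching: 4 rows

4 rows:
Karen, 80000
Frank, 110000
Quinn, 100000
Nate, 80000


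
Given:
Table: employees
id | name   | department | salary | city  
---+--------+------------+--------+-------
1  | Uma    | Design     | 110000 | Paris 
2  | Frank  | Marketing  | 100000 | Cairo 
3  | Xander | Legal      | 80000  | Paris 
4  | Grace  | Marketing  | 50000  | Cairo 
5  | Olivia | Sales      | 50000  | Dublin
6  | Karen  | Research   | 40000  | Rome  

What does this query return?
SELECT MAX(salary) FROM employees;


Salaries: 110000, 100000, 80000, 50000, 50000, 40000
MAX = 110000

110000


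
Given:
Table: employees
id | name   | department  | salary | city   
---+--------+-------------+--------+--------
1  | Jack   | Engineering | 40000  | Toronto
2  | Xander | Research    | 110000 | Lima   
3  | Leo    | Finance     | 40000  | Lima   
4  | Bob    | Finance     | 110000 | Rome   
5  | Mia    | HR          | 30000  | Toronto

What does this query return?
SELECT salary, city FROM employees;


Projecting columns: salary, city

5 rows:
40000, Toronto
110000, Lima
40000, Lima
110000, Rome
30000, Toronto


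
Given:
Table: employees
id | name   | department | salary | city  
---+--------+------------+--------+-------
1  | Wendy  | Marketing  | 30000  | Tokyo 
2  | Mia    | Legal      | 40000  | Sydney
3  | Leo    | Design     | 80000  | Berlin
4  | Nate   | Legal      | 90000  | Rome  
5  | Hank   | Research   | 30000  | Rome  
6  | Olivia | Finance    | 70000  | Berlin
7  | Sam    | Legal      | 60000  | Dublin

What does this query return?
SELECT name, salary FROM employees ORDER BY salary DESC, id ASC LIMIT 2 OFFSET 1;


Sort by salary DESC (id ASC tiebreak), then skip 1 and take 2
Rows 2 through 3

2 rows:
Leo, 80000
Olivia, 70000


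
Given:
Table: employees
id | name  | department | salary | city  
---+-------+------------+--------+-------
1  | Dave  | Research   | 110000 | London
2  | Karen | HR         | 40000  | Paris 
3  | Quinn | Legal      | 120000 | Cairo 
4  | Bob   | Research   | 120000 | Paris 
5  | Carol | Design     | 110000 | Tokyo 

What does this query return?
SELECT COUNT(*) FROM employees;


COUNT(*) counts all rows

5


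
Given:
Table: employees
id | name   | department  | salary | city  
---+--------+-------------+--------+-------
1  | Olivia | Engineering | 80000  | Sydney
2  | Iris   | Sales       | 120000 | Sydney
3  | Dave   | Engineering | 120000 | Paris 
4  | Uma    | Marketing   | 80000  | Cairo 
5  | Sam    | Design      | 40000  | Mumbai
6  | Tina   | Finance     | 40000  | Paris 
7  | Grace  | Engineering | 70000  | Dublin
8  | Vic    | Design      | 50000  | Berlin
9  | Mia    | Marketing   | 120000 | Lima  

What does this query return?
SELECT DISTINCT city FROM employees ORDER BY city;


All 'city' values (row order): Sydney, Sydney, Paris, Cairo, Mumbai, Paris, Dublin, Berlin, Lima
Removing duplicates leaves 7 unique value(s).

7 values:
Berlin
Cairo
Dublin
Lima
Mumbai
Paris
Sydney
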